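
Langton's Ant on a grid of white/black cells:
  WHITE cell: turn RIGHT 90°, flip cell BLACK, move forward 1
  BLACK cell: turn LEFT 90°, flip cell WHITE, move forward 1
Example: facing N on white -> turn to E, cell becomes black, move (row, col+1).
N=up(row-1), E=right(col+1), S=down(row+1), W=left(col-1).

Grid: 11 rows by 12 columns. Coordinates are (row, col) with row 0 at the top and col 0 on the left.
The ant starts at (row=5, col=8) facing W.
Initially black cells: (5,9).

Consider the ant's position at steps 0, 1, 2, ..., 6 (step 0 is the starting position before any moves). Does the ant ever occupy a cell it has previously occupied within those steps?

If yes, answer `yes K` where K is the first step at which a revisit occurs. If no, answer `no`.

Answer: no

Derivation:
Step 1: on WHITE (5,8): turn R to N, flip to black, move to (4,8). |black|=2 — new cell
Step 2: on WHITE (4,8): turn R to E, flip to black, move to (4,9). |black|=3 — new cell
Step 3: on WHITE (4,9): turn R to S, flip to black, move to (5,9). |black|=4 — new cell
Step 4: on BLACK (5,9): turn L to E, flip to white, move to (5,10). |black|=3 — new cell
Step 5: on WHITE (5,10): turn R to S, flip to black, move to (6,10). |black|=4 — new cell
Step 6: on WHITE (6,10): turn R to W, flip to black, move to (6,9). |black|=5 — new cell
No revisit within 6 steps.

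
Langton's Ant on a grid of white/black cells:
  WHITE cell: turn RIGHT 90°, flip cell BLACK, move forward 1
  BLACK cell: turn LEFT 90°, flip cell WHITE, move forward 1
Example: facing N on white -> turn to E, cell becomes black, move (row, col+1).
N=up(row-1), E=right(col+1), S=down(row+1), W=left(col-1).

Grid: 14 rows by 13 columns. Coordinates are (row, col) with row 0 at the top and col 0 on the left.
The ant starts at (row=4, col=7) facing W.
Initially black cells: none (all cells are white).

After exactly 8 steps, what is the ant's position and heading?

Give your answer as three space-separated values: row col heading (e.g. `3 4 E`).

Step 1: on WHITE (4,7): turn R to N, flip to black, move to (3,7). |black|=1
Step 2: on WHITE (3,7): turn R to E, flip to black, move to (3,8). |black|=2
Step 3: on WHITE (3,8): turn R to S, flip to black, move to (4,8). |black|=3
Step 4: on WHITE (4,8): turn R to W, flip to black, move to (4,7). |black|=4
Step 5: on BLACK (4,7): turn L to S, flip to white, move to (5,7). |black|=3
Step 6: on WHITE (5,7): turn R to W, flip to black, move to (5,6). |black|=4
Step 7: on WHITE (5,6): turn R to N, flip to black, move to (4,6). |black|=5
Step 8: on WHITE (4,6): turn R to E, flip to black, move to (4,7). |black|=6

Answer: 4 7 E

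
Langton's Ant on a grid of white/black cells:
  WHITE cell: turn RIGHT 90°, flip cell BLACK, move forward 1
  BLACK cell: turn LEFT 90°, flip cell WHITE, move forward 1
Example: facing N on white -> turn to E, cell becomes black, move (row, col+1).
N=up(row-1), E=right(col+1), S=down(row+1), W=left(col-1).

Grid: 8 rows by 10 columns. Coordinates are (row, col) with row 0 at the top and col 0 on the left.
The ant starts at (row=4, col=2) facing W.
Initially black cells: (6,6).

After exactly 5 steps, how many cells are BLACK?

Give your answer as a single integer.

Answer: 4

Derivation:
Step 1: on WHITE (4,2): turn R to N, flip to black, move to (3,2). |black|=2
Step 2: on WHITE (3,2): turn R to E, flip to black, move to (3,3). |black|=3
Step 3: on WHITE (3,3): turn R to S, flip to black, move to (4,3). |black|=4
Step 4: on WHITE (4,3): turn R to W, flip to black, move to (4,2). |black|=5
Step 5: on BLACK (4,2): turn L to S, flip to white, move to (5,2). |black|=4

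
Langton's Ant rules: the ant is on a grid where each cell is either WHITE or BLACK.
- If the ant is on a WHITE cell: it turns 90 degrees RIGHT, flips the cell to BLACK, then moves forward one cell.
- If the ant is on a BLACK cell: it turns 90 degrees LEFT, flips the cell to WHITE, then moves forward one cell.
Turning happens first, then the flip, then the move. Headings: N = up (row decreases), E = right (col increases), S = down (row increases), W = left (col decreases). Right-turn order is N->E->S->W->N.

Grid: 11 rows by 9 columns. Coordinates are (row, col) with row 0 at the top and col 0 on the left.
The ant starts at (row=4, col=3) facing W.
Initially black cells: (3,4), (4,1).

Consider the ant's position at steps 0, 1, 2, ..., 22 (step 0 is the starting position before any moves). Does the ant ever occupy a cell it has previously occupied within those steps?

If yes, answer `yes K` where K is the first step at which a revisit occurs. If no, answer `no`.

Step 1: on WHITE (4,3): turn R to N, flip to black, move to (3,3). |black|=3 — new cell
Step 2: on WHITE (3,3): turn R to E, flip to black, move to (3,4). |black|=4 — new cell
Step 3: on BLACK (3,4): turn L to N, flip to white, move to (2,4). |black|=3 — new cell
Step 4: on WHITE (2,4): turn R to E, flip to black, move to (2,5). |black|=4 — new cell
Step 5: on WHITE (2,5): turn R to S, flip to black, move to (3,5). |black|=5 — new cell
Step 6: on WHITE (3,5): turn R to W, flip to black, move to (3,4). |black|=6 — REVISIT

Answer: yes 6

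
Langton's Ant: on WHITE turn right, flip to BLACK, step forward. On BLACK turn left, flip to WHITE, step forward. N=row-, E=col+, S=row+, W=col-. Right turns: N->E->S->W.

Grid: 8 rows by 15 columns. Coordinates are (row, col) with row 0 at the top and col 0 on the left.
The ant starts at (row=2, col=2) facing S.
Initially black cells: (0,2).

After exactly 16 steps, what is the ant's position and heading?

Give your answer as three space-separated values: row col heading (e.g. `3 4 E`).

Step 1: on WHITE (2,2): turn R to W, flip to black, move to (2,1). |black|=2
Step 2: on WHITE (2,1): turn R to N, flip to black, move to (1,1). |black|=3
Step 3: on WHITE (1,1): turn R to E, flip to black, move to (1,2). |black|=4
Step 4: on WHITE (1,2): turn R to S, flip to black, move to (2,2). |black|=5
Step 5: on BLACK (2,2): turn L to E, flip to white, move to (2,3). |black|=4
Step 6: on WHITE (2,3): turn R to S, flip to black, move to (3,3). |black|=5
Step 7: on WHITE (3,3): turn R to W, flip to black, move to (3,2). |black|=6
Step 8: on WHITE (3,2): turn R to N, flip to black, move to (2,2). |black|=7
Step 9: on WHITE (2,2): turn R to E, flip to black, move to (2,3). |black|=8
Step 10: on BLACK (2,3): turn L to N, flip to white, move to (1,3). |black|=7
Step 11: on WHITE (1,3): turn R to E, flip to black, move to (1,4). |black|=8
Step 12: on WHITE (1,4): turn R to S, flip to black, move to (2,4). |black|=9
Step 13: on WHITE (2,4): turn R to W, flip to black, move to (2,3). |black|=10
Step 14: on WHITE (2,3): turn R to N, flip to black, move to (1,3). |black|=11
Step 15: on BLACK (1,3): turn L to W, flip to white, move to (1,2). |black|=10
Step 16: on BLACK (1,2): turn L to S, flip to white, move to (2,2). |black|=9

Answer: 2 2 S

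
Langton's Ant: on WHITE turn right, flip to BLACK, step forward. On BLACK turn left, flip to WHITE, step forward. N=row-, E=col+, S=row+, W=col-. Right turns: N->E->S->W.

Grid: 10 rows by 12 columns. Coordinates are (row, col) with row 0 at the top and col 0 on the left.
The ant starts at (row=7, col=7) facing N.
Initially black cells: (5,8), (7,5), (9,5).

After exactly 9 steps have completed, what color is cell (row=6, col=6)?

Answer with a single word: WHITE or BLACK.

Step 1: on WHITE (7,7): turn R to E, flip to black, move to (7,8). |black|=4
Step 2: on WHITE (7,8): turn R to S, flip to black, move to (8,8). |black|=5
Step 3: on WHITE (8,8): turn R to W, flip to black, move to (8,7). |black|=6
Step 4: on WHITE (8,7): turn R to N, flip to black, move to (7,7). |black|=7
Step 5: on BLACK (7,7): turn L to W, flip to white, move to (7,6). |black|=6
Step 6: on WHITE (7,6): turn R to N, flip to black, move to (6,6). |black|=7
Step 7: on WHITE (6,6): turn R to E, flip to black, move to (6,7). |black|=8
Step 8: on WHITE (6,7): turn R to S, flip to black, move to (7,7). |black|=9
Step 9: on WHITE (7,7): turn R to W, flip to black, move to (7,6). |black|=10

Answer: BLACK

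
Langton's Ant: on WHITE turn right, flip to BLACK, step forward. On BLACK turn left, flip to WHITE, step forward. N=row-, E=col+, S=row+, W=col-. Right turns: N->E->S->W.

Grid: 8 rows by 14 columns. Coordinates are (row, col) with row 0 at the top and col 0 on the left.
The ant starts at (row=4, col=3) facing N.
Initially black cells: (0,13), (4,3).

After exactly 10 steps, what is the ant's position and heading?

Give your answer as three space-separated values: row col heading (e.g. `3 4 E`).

Step 1: on BLACK (4,3): turn L to W, flip to white, move to (4,2). |black|=1
Step 2: on WHITE (4,2): turn R to N, flip to black, move to (3,2). |black|=2
Step 3: on WHITE (3,2): turn R to E, flip to black, move to (3,3). |black|=3
Step 4: on WHITE (3,3): turn R to S, flip to black, move to (4,3). |black|=4
Step 5: on WHITE (4,3): turn R to W, flip to black, move to (4,2). |black|=5
Step 6: on BLACK (4,2): turn L to S, flip to white, move to (5,2). |black|=4
Step 7: on WHITE (5,2): turn R to W, flip to black, move to (5,1). |black|=5
Step 8: on WHITE (5,1): turn R to N, flip to black, move to (4,1). |black|=6
Step 9: on WHITE (4,1): turn R to E, flip to black, move to (4,2). |black|=7
Step 10: on WHITE (4,2): turn R to S, flip to black, move to (5,2). |black|=8

Answer: 5 2 S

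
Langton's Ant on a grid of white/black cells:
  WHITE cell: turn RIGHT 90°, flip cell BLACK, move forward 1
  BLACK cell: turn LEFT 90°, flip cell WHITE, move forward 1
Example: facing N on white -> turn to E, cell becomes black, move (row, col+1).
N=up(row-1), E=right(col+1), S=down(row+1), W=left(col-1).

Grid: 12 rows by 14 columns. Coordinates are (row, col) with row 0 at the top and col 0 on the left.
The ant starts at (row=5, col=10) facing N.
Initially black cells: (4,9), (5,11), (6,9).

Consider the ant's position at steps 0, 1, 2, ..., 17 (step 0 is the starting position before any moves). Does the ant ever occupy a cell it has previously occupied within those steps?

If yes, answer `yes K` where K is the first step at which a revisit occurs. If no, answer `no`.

Step 1: on WHITE (5,10): turn R to E, flip to black, move to (5,11). |black|=4 — new cell
Step 2: on BLACK (5,11): turn L to N, flip to white, move to (4,11). |black|=3 — new cell
Step 3: on WHITE (4,11): turn R to E, flip to black, move to (4,12). |black|=4 — new cell
Step 4: on WHITE (4,12): turn R to S, flip to black, move to (5,12). |black|=5 — new cell
Step 5: on WHITE (5,12): turn R to W, flip to black, move to (5,11). |black|=6 — REVISIT

Answer: yes 5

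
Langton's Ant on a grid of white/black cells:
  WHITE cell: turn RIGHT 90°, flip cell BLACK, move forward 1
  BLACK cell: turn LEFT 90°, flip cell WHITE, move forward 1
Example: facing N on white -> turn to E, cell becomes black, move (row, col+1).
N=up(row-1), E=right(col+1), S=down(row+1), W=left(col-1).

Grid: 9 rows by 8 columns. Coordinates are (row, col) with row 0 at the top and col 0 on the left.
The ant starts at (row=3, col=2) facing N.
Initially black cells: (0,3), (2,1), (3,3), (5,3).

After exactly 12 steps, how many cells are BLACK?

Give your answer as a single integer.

Answer: 10

Derivation:
Step 1: on WHITE (3,2): turn R to E, flip to black, move to (3,3). |black|=5
Step 2: on BLACK (3,3): turn L to N, flip to white, move to (2,3). |black|=4
Step 3: on WHITE (2,3): turn R to E, flip to black, move to (2,4). |black|=5
Step 4: on WHITE (2,4): turn R to S, flip to black, move to (3,4). |black|=6
Step 5: on WHITE (3,4): turn R to W, flip to black, move to (3,3). |black|=7
Step 6: on WHITE (3,3): turn R to N, flip to black, move to (2,3). |black|=8
Step 7: on BLACK (2,3): turn L to W, flip to white, move to (2,2). |black|=7
Step 8: on WHITE (2,2): turn R to N, flip to black, move to (1,2). |black|=8
Step 9: on WHITE (1,2): turn R to E, flip to black, move to (1,3). |black|=9
Step 10: on WHITE (1,3): turn R to S, flip to black, move to (2,3). |black|=10
Step 11: on WHITE (2,3): turn R to W, flip to black, move to (2,2). |black|=11
Step 12: on BLACK (2,2): turn L to S, flip to white, move to (3,2). |black|=10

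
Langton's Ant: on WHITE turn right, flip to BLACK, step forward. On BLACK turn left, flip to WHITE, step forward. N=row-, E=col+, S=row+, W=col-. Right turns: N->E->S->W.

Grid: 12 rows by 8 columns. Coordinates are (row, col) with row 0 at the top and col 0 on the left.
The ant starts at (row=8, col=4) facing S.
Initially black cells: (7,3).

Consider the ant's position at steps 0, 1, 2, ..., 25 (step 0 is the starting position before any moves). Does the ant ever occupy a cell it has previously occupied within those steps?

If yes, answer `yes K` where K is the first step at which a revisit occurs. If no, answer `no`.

Answer: yes 6

Derivation:
Step 1: on WHITE (8,4): turn R to W, flip to black, move to (8,3). |black|=2 — new cell
Step 2: on WHITE (8,3): turn R to N, flip to black, move to (7,3). |black|=3 — new cell
Step 3: on BLACK (7,3): turn L to W, flip to white, move to (7,2). |black|=2 — new cell
Step 4: on WHITE (7,2): turn R to N, flip to black, move to (6,2). |black|=3 — new cell
Step 5: on WHITE (6,2): turn R to E, flip to black, move to (6,3). |black|=4 — new cell
Step 6: on WHITE (6,3): turn R to S, flip to black, move to (7,3). |black|=5 — REVISIT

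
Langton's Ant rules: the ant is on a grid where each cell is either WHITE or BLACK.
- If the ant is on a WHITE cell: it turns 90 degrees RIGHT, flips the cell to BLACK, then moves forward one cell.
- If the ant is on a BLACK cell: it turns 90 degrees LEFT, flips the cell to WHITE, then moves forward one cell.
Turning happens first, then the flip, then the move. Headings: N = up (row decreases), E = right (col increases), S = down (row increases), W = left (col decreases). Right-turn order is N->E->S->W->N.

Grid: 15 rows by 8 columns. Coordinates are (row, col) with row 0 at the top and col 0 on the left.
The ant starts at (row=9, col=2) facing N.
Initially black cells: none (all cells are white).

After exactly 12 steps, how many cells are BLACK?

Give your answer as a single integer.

Answer: 8

Derivation:
Step 1: on WHITE (9,2): turn R to E, flip to black, move to (9,3). |black|=1
Step 2: on WHITE (9,3): turn R to S, flip to black, move to (10,3). |black|=2
Step 3: on WHITE (10,3): turn R to W, flip to black, move to (10,2). |black|=3
Step 4: on WHITE (10,2): turn R to N, flip to black, move to (9,2). |black|=4
Step 5: on BLACK (9,2): turn L to W, flip to white, move to (9,1). |black|=3
Step 6: on WHITE (9,1): turn R to N, flip to black, move to (8,1). |black|=4
Step 7: on WHITE (8,1): turn R to E, flip to black, move to (8,2). |black|=5
Step 8: on WHITE (8,2): turn R to S, flip to black, move to (9,2). |black|=6
Step 9: on WHITE (9,2): turn R to W, flip to black, move to (9,1). |black|=7
Step 10: on BLACK (9,1): turn L to S, flip to white, move to (10,1). |black|=6
Step 11: on WHITE (10,1): turn R to W, flip to black, move to (10,0). |black|=7
Step 12: on WHITE (10,0): turn R to N, flip to black, move to (9,0). |black|=8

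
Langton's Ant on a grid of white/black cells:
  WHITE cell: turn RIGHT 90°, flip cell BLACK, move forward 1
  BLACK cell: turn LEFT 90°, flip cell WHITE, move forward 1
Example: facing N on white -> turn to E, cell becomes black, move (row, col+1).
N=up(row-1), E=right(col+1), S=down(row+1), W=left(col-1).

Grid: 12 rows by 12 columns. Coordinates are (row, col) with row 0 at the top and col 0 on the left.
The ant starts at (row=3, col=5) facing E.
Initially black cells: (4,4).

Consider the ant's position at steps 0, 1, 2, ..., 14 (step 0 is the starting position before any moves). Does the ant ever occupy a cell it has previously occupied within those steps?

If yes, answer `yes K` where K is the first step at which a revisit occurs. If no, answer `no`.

Step 1: on WHITE (3,5): turn R to S, flip to black, move to (4,5). |black|=2 — new cell
Step 2: on WHITE (4,5): turn R to W, flip to black, move to (4,4). |black|=3 — new cell
Step 3: on BLACK (4,4): turn L to S, flip to white, move to (5,4). |black|=2 — new cell
Step 4: on WHITE (5,4): turn R to W, flip to black, move to (5,3). |black|=3 — new cell
Step 5: on WHITE (5,3): turn R to N, flip to black, move to (4,3). |black|=4 — new cell
Step 6: on WHITE (4,3): turn R to E, flip to black, move to (4,4). |black|=5 — REVISIT

Answer: yes 6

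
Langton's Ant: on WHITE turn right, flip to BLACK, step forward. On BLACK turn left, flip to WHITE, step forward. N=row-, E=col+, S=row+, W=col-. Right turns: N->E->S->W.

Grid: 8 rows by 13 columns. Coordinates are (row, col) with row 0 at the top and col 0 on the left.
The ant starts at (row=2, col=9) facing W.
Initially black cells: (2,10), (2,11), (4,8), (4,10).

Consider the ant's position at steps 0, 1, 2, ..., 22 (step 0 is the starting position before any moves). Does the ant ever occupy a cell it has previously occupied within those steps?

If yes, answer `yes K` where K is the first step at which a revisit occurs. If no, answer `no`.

Step 1: on WHITE (2,9): turn R to N, flip to black, move to (1,9). |black|=5 — new cell
Step 2: on WHITE (1,9): turn R to E, flip to black, move to (1,10). |black|=6 — new cell
Step 3: on WHITE (1,10): turn R to S, flip to black, move to (2,10). |black|=7 — new cell
Step 4: on BLACK (2,10): turn L to E, flip to white, move to (2,11). |black|=6 — new cell
Step 5: on BLACK (2,11): turn L to N, flip to white, move to (1,11). |black|=5 — new cell
Step 6: on WHITE (1,11): turn R to E, flip to black, move to (1,12). |black|=6 — new cell
Step 7: on WHITE (1,12): turn R to S, flip to black, move to (2,12). |black|=7 — new cell
Step 8: on WHITE (2,12): turn R to W, flip to black, move to (2,11). |black|=8 — REVISIT

Answer: yes 8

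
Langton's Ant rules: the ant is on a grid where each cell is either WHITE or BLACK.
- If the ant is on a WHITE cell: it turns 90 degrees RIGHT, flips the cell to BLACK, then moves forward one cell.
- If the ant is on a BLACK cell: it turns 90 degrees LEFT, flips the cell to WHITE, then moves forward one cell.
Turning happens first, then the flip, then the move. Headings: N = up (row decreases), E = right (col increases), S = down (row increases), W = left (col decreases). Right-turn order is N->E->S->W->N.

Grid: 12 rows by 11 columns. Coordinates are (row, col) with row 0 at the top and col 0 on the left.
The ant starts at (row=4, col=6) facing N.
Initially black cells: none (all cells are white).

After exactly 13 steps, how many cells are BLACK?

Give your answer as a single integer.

Answer: 9

Derivation:
Step 1: on WHITE (4,6): turn R to E, flip to black, move to (4,7). |black|=1
Step 2: on WHITE (4,7): turn R to S, flip to black, move to (5,7). |black|=2
Step 3: on WHITE (5,7): turn R to W, flip to black, move to (5,6). |black|=3
Step 4: on WHITE (5,6): turn R to N, flip to black, move to (4,6). |black|=4
Step 5: on BLACK (4,6): turn L to W, flip to white, move to (4,5). |black|=3
Step 6: on WHITE (4,5): turn R to N, flip to black, move to (3,5). |black|=4
Step 7: on WHITE (3,5): turn R to E, flip to black, move to (3,6). |black|=5
Step 8: on WHITE (3,6): turn R to S, flip to black, move to (4,6). |black|=6
Step 9: on WHITE (4,6): turn R to W, flip to black, move to (4,5). |black|=7
Step 10: on BLACK (4,5): turn L to S, flip to white, move to (5,5). |black|=6
Step 11: on WHITE (5,5): turn R to W, flip to black, move to (5,4). |black|=7
Step 12: on WHITE (5,4): turn R to N, flip to black, move to (4,4). |black|=8
Step 13: on WHITE (4,4): turn R to E, flip to black, move to (4,5). |black|=9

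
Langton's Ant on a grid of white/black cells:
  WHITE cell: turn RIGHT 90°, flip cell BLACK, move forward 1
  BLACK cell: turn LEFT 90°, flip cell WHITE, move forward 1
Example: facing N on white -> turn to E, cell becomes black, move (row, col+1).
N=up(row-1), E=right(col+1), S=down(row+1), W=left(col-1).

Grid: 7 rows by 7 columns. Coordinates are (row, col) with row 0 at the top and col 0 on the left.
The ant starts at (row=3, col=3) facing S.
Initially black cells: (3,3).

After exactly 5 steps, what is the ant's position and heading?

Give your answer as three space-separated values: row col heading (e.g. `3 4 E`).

Step 1: on BLACK (3,3): turn L to E, flip to white, move to (3,4). |black|=0
Step 2: on WHITE (3,4): turn R to S, flip to black, move to (4,4). |black|=1
Step 3: on WHITE (4,4): turn R to W, flip to black, move to (4,3). |black|=2
Step 4: on WHITE (4,3): turn R to N, flip to black, move to (3,3). |black|=3
Step 5: on WHITE (3,3): turn R to E, flip to black, move to (3,4). |black|=4

Answer: 3 4 E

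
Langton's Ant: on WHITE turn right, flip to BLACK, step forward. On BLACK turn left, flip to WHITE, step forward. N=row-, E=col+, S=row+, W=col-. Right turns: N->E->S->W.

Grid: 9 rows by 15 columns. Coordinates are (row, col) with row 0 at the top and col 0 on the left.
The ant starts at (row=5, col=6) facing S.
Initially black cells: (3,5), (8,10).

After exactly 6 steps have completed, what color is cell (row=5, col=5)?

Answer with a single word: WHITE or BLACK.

Answer: BLACK

Derivation:
Step 1: on WHITE (5,6): turn R to W, flip to black, move to (5,5). |black|=3
Step 2: on WHITE (5,5): turn R to N, flip to black, move to (4,5). |black|=4
Step 3: on WHITE (4,5): turn R to E, flip to black, move to (4,6). |black|=5
Step 4: on WHITE (4,6): turn R to S, flip to black, move to (5,6). |black|=6
Step 5: on BLACK (5,6): turn L to E, flip to white, move to (5,7). |black|=5
Step 6: on WHITE (5,7): turn R to S, flip to black, move to (6,7). |black|=6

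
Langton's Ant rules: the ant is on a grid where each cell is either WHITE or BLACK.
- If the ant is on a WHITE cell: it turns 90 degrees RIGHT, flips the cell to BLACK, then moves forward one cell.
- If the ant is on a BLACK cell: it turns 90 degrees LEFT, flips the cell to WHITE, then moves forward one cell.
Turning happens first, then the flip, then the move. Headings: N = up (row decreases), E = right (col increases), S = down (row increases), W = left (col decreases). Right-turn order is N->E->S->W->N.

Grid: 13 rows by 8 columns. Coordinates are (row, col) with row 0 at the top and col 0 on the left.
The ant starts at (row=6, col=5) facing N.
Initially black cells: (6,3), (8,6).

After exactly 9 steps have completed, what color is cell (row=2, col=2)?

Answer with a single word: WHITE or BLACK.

Answer: WHITE

Derivation:
Step 1: on WHITE (6,5): turn R to E, flip to black, move to (6,6). |black|=3
Step 2: on WHITE (6,6): turn R to S, flip to black, move to (7,6). |black|=4
Step 3: on WHITE (7,6): turn R to W, flip to black, move to (7,5). |black|=5
Step 4: on WHITE (7,5): turn R to N, flip to black, move to (6,5). |black|=6
Step 5: on BLACK (6,5): turn L to W, flip to white, move to (6,4). |black|=5
Step 6: on WHITE (6,4): turn R to N, flip to black, move to (5,4). |black|=6
Step 7: on WHITE (5,4): turn R to E, flip to black, move to (5,5). |black|=7
Step 8: on WHITE (5,5): turn R to S, flip to black, move to (6,5). |black|=8
Step 9: on WHITE (6,5): turn R to W, flip to black, move to (6,4). |black|=9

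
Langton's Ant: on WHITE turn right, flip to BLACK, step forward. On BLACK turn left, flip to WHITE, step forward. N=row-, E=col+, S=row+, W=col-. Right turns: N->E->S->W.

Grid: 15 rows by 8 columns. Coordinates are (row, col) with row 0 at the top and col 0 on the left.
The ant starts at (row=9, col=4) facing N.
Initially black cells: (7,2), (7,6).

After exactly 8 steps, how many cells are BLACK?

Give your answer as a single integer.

Answer: 8

Derivation:
Step 1: on WHITE (9,4): turn R to E, flip to black, move to (9,5). |black|=3
Step 2: on WHITE (9,5): turn R to S, flip to black, move to (10,5). |black|=4
Step 3: on WHITE (10,5): turn R to W, flip to black, move to (10,4). |black|=5
Step 4: on WHITE (10,4): turn R to N, flip to black, move to (9,4). |black|=6
Step 5: on BLACK (9,4): turn L to W, flip to white, move to (9,3). |black|=5
Step 6: on WHITE (9,3): turn R to N, flip to black, move to (8,3). |black|=6
Step 7: on WHITE (8,3): turn R to E, flip to black, move to (8,4). |black|=7
Step 8: on WHITE (8,4): turn R to S, flip to black, move to (9,4). |black|=8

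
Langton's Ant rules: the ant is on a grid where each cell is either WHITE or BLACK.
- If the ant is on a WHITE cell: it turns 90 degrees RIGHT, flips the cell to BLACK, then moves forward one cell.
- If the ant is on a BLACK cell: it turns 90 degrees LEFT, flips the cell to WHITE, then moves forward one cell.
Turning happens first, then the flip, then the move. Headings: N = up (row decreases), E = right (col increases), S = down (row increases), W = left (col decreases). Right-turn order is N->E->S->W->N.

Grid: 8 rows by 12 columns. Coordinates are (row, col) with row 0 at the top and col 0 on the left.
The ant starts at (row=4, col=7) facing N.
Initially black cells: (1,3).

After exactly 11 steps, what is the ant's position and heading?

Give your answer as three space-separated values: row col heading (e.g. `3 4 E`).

Answer: 5 5 W

Derivation:
Step 1: on WHITE (4,7): turn R to E, flip to black, move to (4,8). |black|=2
Step 2: on WHITE (4,8): turn R to S, flip to black, move to (5,8). |black|=3
Step 3: on WHITE (5,8): turn R to W, flip to black, move to (5,7). |black|=4
Step 4: on WHITE (5,7): turn R to N, flip to black, move to (4,7). |black|=5
Step 5: on BLACK (4,7): turn L to W, flip to white, move to (4,6). |black|=4
Step 6: on WHITE (4,6): turn R to N, flip to black, move to (3,6). |black|=5
Step 7: on WHITE (3,6): turn R to E, flip to black, move to (3,7). |black|=6
Step 8: on WHITE (3,7): turn R to S, flip to black, move to (4,7). |black|=7
Step 9: on WHITE (4,7): turn R to W, flip to black, move to (4,6). |black|=8
Step 10: on BLACK (4,6): turn L to S, flip to white, move to (5,6). |black|=7
Step 11: on WHITE (5,6): turn R to W, flip to black, move to (5,5). |black|=8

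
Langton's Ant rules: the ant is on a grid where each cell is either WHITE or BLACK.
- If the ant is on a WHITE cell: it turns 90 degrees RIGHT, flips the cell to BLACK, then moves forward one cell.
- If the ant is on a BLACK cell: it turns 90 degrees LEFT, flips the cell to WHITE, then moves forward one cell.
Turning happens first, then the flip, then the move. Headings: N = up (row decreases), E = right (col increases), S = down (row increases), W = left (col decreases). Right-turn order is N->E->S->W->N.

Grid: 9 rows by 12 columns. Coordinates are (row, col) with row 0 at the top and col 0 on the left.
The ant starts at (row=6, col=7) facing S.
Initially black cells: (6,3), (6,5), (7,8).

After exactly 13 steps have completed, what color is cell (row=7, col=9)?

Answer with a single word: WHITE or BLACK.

Answer: WHITE

Derivation:
Step 1: on WHITE (6,7): turn R to W, flip to black, move to (6,6). |black|=4
Step 2: on WHITE (6,6): turn R to N, flip to black, move to (5,6). |black|=5
Step 3: on WHITE (5,6): turn R to E, flip to black, move to (5,7). |black|=6
Step 4: on WHITE (5,7): turn R to S, flip to black, move to (6,7). |black|=7
Step 5: on BLACK (6,7): turn L to E, flip to white, move to (6,8). |black|=6
Step 6: on WHITE (6,8): turn R to S, flip to black, move to (7,8). |black|=7
Step 7: on BLACK (7,8): turn L to E, flip to white, move to (7,9). |black|=6
Step 8: on WHITE (7,9): turn R to S, flip to black, move to (8,9). |black|=7
Step 9: on WHITE (8,9): turn R to W, flip to black, move to (8,8). |black|=8
Step 10: on WHITE (8,8): turn R to N, flip to black, move to (7,8). |black|=9
Step 11: on WHITE (7,8): turn R to E, flip to black, move to (7,9). |black|=10
Step 12: on BLACK (7,9): turn L to N, flip to white, move to (6,9). |black|=9
Step 13: on WHITE (6,9): turn R to E, flip to black, move to (6,10). |black|=10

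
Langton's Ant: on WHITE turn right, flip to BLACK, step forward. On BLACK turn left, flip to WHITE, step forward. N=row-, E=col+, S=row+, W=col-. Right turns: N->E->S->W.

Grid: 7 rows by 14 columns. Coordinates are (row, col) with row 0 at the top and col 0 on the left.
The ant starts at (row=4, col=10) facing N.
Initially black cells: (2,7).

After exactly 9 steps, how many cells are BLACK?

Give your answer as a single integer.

Answer: 8

Derivation:
Step 1: on WHITE (4,10): turn R to E, flip to black, move to (4,11). |black|=2
Step 2: on WHITE (4,11): turn R to S, flip to black, move to (5,11). |black|=3
Step 3: on WHITE (5,11): turn R to W, flip to black, move to (5,10). |black|=4
Step 4: on WHITE (5,10): turn R to N, flip to black, move to (4,10). |black|=5
Step 5: on BLACK (4,10): turn L to W, flip to white, move to (4,9). |black|=4
Step 6: on WHITE (4,9): turn R to N, flip to black, move to (3,9). |black|=5
Step 7: on WHITE (3,9): turn R to E, flip to black, move to (3,10). |black|=6
Step 8: on WHITE (3,10): turn R to S, flip to black, move to (4,10). |black|=7
Step 9: on WHITE (4,10): turn R to W, flip to black, move to (4,9). |black|=8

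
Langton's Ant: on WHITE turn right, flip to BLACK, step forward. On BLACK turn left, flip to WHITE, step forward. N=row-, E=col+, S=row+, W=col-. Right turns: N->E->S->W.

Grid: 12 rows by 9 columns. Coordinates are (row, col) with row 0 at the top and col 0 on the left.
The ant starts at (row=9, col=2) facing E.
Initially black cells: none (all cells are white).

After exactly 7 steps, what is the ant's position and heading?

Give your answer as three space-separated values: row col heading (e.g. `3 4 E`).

Answer: 9 3 S

Derivation:
Step 1: on WHITE (9,2): turn R to S, flip to black, move to (10,2). |black|=1
Step 2: on WHITE (10,2): turn R to W, flip to black, move to (10,1). |black|=2
Step 3: on WHITE (10,1): turn R to N, flip to black, move to (9,1). |black|=3
Step 4: on WHITE (9,1): turn R to E, flip to black, move to (9,2). |black|=4
Step 5: on BLACK (9,2): turn L to N, flip to white, move to (8,2). |black|=3
Step 6: on WHITE (8,2): turn R to E, flip to black, move to (8,3). |black|=4
Step 7: on WHITE (8,3): turn R to S, flip to black, move to (9,3). |black|=5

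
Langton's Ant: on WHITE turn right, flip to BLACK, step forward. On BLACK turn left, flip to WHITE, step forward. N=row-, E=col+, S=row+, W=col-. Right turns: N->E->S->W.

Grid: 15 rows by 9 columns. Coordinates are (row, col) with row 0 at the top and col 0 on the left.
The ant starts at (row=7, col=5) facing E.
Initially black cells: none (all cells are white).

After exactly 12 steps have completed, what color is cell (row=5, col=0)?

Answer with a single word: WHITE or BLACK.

Answer: WHITE

Derivation:
Step 1: on WHITE (7,5): turn R to S, flip to black, move to (8,5). |black|=1
Step 2: on WHITE (8,5): turn R to W, flip to black, move to (8,4). |black|=2
Step 3: on WHITE (8,4): turn R to N, flip to black, move to (7,4). |black|=3
Step 4: on WHITE (7,4): turn R to E, flip to black, move to (7,5). |black|=4
Step 5: on BLACK (7,5): turn L to N, flip to white, move to (6,5). |black|=3
Step 6: on WHITE (6,5): turn R to E, flip to black, move to (6,6). |black|=4
Step 7: on WHITE (6,6): turn R to S, flip to black, move to (7,6). |black|=5
Step 8: on WHITE (7,6): turn R to W, flip to black, move to (7,5). |black|=6
Step 9: on WHITE (7,5): turn R to N, flip to black, move to (6,5). |black|=7
Step 10: on BLACK (6,5): turn L to W, flip to white, move to (6,4). |black|=6
Step 11: on WHITE (6,4): turn R to N, flip to black, move to (5,4). |black|=7
Step 12: on WHITE (5,4): turn R to E, flip to black, move to (5,5). |black|=8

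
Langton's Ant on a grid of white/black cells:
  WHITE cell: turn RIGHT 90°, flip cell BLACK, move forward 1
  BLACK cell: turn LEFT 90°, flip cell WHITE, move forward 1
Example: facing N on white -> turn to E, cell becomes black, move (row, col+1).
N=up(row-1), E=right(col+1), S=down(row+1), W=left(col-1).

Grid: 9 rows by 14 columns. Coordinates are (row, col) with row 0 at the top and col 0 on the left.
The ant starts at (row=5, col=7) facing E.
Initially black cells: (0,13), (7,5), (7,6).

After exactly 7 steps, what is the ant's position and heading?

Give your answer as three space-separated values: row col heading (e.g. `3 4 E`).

Step 1: on WHITE (5,7): turn R to S, flip to black, move to (6,7). |black|=4
Step 2: on WHITE (6,7): turn R to W, flip to black, move to (6,6). |black|=5
Step 3: on WHITE (6,6): turn R to N, flip to black, move to (5,6). |black|=6
Step 4: on WHITE (5,6): turn R to E, flip to black, move to (5,7). |black|=7
Step 5: on BLACK (5,7): turn L to N, flip to white, move to (4,7). |black|=6
Step 6: on WHITE (4,7): turn R to E, flip to black, move to (4,8). |black|=7
Step 7: on WHITE (4,8): turn R to S, flip to black, move to (5,8). |black|=8

Answer: 5 8 S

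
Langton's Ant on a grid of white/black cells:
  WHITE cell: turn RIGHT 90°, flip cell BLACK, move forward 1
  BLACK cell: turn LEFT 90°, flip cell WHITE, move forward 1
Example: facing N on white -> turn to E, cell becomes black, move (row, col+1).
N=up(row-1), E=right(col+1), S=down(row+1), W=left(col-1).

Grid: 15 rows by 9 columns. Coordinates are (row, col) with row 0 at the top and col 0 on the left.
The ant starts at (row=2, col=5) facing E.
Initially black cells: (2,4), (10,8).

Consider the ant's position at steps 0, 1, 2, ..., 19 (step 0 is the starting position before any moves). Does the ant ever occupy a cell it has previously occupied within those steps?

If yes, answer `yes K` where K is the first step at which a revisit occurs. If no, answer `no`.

Step 1: on WHITE (2,5): turn R to S, flip to black, move to (3,5). |black|=3 — new cell
Step 2: on WHITE (3,5): turn R to W, flip to black, move to (3,4). |black|=4 — new cell
Step 3: on WHITE (3,4): turn R to N, flip to black, move to (2,4). |black|=5 — new cell
Step 4: on BLACK (2,4): turn L to W, flip to white, move to (2,3). |black|=4 — new cell
Step 5: on WHITE (2,3): turn R to N, flip to black, move to (1,3). |black|=5 — new cell
Step 6: on WHITE (1,3): turn R to E, flip to black, move to (1,4). |black|=6 — new cell
Step 7: on WHITE (1,4): turn R to S, flip to black, move to (2,4). |black|=7 — REVISIT

Answer: yes 7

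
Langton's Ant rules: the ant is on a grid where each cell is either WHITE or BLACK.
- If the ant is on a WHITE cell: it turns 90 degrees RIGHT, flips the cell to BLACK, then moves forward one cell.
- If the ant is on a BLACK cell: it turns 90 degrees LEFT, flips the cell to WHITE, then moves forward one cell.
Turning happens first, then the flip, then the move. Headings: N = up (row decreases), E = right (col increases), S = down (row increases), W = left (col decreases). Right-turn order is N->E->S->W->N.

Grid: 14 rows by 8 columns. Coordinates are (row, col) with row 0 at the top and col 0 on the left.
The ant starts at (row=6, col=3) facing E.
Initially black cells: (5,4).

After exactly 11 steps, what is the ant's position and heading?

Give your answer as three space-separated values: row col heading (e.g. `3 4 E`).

Step 1: on WHITE (6,3): turn R to S, flip to black, move to (7,3). |black|=2
Step 2: on WHITE (7,3): turn R to W, flip to black, move to (7,2). |black|=3
Step 3: on WHITE (7,2): turn R to N, flip to black, move to (6,2). |black|=4
Step 4: on WHITE (6,2): turn R to E, flip to black, move to (6,3). |black|=5
Step 5: on BLACK (6,3): turn L to N, flip to white, move to (5,3). |black|=4
Step 6: on WHITE (5,3): turn R to E, flip to black, move to (5,4). |black|=5
Step 7: on BLACK (5,4): turn L to N, flip to white, move to (4,4). |black|=4
Step 8: on WHITE (4,4): turn R to E, flip to black, move to (4,5). |black|=5
Step 9: on WHITE (4,5): turn R to S, flip to black, move to (5,5). |black|=6
Step 10: on WHITE (5,5): turn R to W, flip to black, move to (5,4). |black|=7
Step 11: on WHITE (5,4): turn R to N, flip to black, move to (4,4). |black|=8

Answer: 4 4 N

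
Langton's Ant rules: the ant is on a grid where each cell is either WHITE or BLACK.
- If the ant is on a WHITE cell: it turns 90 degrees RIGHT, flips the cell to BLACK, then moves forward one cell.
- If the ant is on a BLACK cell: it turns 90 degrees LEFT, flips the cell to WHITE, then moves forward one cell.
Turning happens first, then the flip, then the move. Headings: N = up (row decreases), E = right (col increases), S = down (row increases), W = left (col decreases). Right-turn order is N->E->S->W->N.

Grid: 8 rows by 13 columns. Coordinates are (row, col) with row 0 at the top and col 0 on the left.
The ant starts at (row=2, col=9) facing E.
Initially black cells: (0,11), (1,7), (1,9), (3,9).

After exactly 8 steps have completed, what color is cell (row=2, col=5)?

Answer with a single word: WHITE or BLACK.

Answer: WHITE

Derivation:
Step 1: on WHITE (2,9): turn R to S, flip to black, move to (3,9). |black|=5
Step 2: on BLACK (3,9): turn L to E, flip to white, move to (3,10). |black|=4
Step 3: on WHITE (3,10): turn R to S, flip to black, move to (4,10). |black|=5
Step 4: on WHITE (4,10): turn R to W, flip to black, move to (4,9). |black|=6
Step 5: on WHITE (4,9): turn R to N, flip to black, move to (3,9). |black|=7
Step 6: on WHITE (3,9): turn R to E, flip to black, move to (3,10). |black|=8
Step 7: on BLACK (3,10): turn L to N, flip to white, move to (2,10). |black|=7
Step 8: on WHITE (2,10): turn R to E, flip to black, move to (2,11). |black|=8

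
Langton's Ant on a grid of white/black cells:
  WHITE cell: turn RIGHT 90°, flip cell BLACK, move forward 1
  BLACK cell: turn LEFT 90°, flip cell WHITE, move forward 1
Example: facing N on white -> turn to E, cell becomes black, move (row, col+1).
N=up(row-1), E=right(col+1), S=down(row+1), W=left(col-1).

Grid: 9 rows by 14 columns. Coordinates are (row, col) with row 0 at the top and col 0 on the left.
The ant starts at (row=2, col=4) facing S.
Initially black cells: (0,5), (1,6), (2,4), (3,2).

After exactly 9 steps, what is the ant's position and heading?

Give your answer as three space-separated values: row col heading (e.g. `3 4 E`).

Answer: 0 7 E

Derivation:
Step 1: on BLACK (2,4): turn L to E, flip to white, move to (2,5). |black|=3
Step 2: on WHITE (2,5): turn R to S, flip to black, move to (3,5). |black|=4
Step 3: on WHITE (3,5): turn R to W, flip to black, move to (3,4). |black|=5
Step 4: on WHITE (3,4): turn R to N, flip to black, move to (2,4). |black|=6
Step 5: on WHITE (2,4): turn R to E, flip to black, move to (2,5). |black|=7
Step 6: on BLACK (2,5): turn L to N, flip to white, move to (1,5). |black|=6
Step 7: on WHITE (1,5): turn R to E, flip to black, move to (1,6). |black|=7
Step 8: on BLACK (1,6): turn L to N, flip to white, move to (0,6). |black|=6
Step 9: on WHITE (0,6): turn R to E, flip to black, move to (0,7). |black|=7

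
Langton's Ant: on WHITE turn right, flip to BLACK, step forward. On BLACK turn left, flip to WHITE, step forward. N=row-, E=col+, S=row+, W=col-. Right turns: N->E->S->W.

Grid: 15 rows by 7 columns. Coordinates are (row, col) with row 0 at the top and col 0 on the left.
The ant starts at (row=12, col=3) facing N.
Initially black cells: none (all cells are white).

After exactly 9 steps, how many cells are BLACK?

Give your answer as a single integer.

Step 1: on WHITE (12,3): turn R to E, flip to black, move to (12,4). |black|=1
Step 2: on WHITE (12,4): turn R to S, flip to black, move to (13,4). |black|=2
Step 3: on WHITE (13,4): turn R to W, flip to black, move to (13,3). |black|=3
Step 4: on WHITE (13,3): turn R to N, flip to black, move to (12,3). |black|=4
Step 5: on BLACK (12,3): turn L to W, flip to white, move to (12,2). |black|=3
Step 6: on WHITE (12,2): turn R to N, flip to black, move to (11,2). |black|=4
Step 7: on WHITE (11,2): turn R to E, flip to black, move to (11,3). |black|=5
Step 8: on WHITE (11,3): turn R to S, flip to black, move to (12,3). |black|=6
Step 9: on WHITE (12,3): turn R to W, flip to black, move to (12,2). |black|=7

Answer: 7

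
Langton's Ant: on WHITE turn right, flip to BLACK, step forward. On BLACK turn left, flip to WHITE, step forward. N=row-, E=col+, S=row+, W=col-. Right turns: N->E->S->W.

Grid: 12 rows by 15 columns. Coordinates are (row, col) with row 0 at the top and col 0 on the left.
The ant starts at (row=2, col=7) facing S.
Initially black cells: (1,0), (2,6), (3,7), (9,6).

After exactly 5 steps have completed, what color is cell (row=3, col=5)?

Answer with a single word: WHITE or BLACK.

Answer: BLACK

Derivation:
Step 1: on WHITE (2,7): turn R to W, flip to black, move to (2,6). |black|=5
Step 2: on BLACK (2,6): turn L to S, flip to white, move to (3,6). |black|=4
Step 3: on WHITE (3,6): turn R to W, flip to black, move to (3,5). |black|=5
Step 4: on WHITE (3,5): turn R to N, flip to black, move to (2,5). |black|=6
Step 5: on WHITE (2,5): turn R to E, flip to black, move to (2,6). |black|=7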